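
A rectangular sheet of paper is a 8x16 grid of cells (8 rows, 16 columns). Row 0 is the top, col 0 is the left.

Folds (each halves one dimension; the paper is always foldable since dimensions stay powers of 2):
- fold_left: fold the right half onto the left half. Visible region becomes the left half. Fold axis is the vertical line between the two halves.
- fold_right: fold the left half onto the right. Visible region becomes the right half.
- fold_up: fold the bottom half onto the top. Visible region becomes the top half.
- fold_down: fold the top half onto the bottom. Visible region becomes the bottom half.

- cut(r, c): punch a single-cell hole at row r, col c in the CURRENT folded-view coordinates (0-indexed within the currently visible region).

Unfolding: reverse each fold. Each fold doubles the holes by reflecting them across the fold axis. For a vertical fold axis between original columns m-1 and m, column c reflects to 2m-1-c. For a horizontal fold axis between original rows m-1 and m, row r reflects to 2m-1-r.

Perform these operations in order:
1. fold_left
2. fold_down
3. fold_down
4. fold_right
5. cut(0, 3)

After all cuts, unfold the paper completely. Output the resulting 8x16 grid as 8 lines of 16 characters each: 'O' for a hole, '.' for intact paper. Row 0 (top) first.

Answer: ................
O......OO......O
O......OO......O
................
................
O......OO......O
O......OO......O
................

Derivation:
Op 1 fold_left: fold axis v@8; visible region now rows[0,8) x cols[0,8) = 8x8
Op 2 fold_down: fold axis h@4; visible region now rows[4,8) x cols[0,8) = 4x8
Op 3 fold_down: fold axis h@6; visible region now rows[6,8) x cols[0,8) = 2x8
Op 4 fold_right: fold axis v@4; visible region now rows[6,8) x cols[4,8) = 2x4
Op 5 cut(0, 3): punch at orig (6,7); cuts so far [(6, 7)]; region rows[6,8) x cols[4,8) = 2x4
Unfold 1 (reflect across v@4): 2 holes -> [(6, 0), (6, 7)]
Unfold 2 (reflect across h@6): 4 holes -> [(5, 0), (5, 7), (6, 0), (6, 7)]
Unfold 3 (reflect across h@4): 8 holes -> [(1, 0), (1, 7), (2, 0), (2, 7), (5, 0), (5, 7), (6, 0), (6, 7)]
Unfold 4 (reflect across v@8): 16 holes -> [(1, 0), (1, 7), (1, 8), (1, 15), (2, 0), (2, 7), (2, 8), (2, 15), (5, 0), (5, 7), (5, 8), (5, 15), (6, 0), (6, 7), (6, 8), (6, 15)]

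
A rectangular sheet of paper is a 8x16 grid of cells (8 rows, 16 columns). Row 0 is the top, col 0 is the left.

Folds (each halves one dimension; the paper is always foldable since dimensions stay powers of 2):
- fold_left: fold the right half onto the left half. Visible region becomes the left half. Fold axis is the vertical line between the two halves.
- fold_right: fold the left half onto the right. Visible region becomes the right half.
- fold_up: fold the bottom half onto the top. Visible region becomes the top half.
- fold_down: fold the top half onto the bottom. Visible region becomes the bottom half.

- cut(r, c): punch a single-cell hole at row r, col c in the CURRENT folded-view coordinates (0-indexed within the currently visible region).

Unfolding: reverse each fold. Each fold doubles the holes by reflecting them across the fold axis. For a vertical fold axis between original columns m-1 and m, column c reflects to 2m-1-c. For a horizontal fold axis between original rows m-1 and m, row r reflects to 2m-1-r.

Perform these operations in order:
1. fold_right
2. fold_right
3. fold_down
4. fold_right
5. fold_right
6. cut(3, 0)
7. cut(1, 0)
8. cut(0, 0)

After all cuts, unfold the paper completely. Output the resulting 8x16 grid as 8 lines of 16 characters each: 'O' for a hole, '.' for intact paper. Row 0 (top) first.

Op 1 fold_right: fold axis v@8; visible region now rows[0,8) x cols[8,16) = 8x8
Op 2 fold_right: fold axis v@12; visible region now rows[0,8) x cols[12,16) = 8x4
Op 3 fold_down: fold axis h@4; visible region now rows[4,8) x cols[12,16) = 4x4
Op 4 fold_right: fold axis v@14; visible region now rows[4,8) x cols[14,16) = 4x2
Op 5 fold_right: fold axis v@15; visible region now rows[4,8) x cols[15,16) = 4x1
Op 6 cut(3, 0): punch at orig (7,15); cuts so far [(7, 15)]; region rows[4,8) x cols[15,16) = 4x1
Op 7 cut(1, 0): punch at orig (5,15); cuts so far [(5, 15), (7, 15)]; region rows[4,8) x cols[15,16) = 4x1
Op 8 cut(0, 0): punch at orig (4,15); cuts so far [(4, 15), (5, 15), (7, 15)]; region rows[4,8) x cols[15,16) = 4x1
Unfold 1 (reflect across v@15): 6 holes -> [(4, 14), (4, 15), (5, 14), (5, 15), (7, 14), (7, 15)]
Unfold 2 (reflect across v@14): 12 holes -> [(4, 12), (4, 13), (4, 14), (4, 15), (5, 12), (5, 13), (5, 14), (5, 15), (7, 12), (7, 13), (7, 14), (7, 15)]
Unfold 3 (reflect across h@4): 24 holes -> [(0, 12), (0, 13), (0, 14), (0, 15), (2, 12), (2, 13), (2, 14), (2, 15), (3, 12), (3, 13), (3, 14), (3, 15), (4, 12), (4, 13), (4, 14), (4, 15), (5, 12), (5, 13), (5, 14), (5, 15), (7, 12), (7, 13), (7, 14), (7, 15)]
Unfold 4 (reflect across v@12): 48 holes -> [(0, 8), (0, 9), (0, 10), (0, 11), (0, 12), (0, 13), (0, 14), (0, 15), (2, 8), (2, 9), (2, 10), (2, 11), (2, 12), (2, 13), (2, 14), (2, 15), (3, 8), (3, 9), (3, 10), (3, 11), (3, 12), (3, 13), (3, 14), (3, 15), (4, 8), (4, 9), (4, 10), (4, 11), (4, 12), (4, 13), (4, 14), (4, 15), (5, 8), (5, 9), (5, 10), (5, 11), (5, 12), (5, 13), (5, 14), (5, 15), (7, 8), (7, 9), (7, 10), (7, 11), (7, 12), (7, 13), (7, 14), (7, 15)]
Unfold 5 (reflect across v@8): 96 holes -> [(0, 0), (0, 1), (0, 2), (0, 3), (0, 4), (0, 5), (0, 6), (0, 7), (0, 8), (0, 9), (0, 10), (0, 11), (0, 12), (0, 13), (0, 14), (0, 15), (2, 0), (2, 1), (2, 2), (2, 3), (2, 4), (2, 5), (2, 6), (2, 7), (2, 8), (2, 9), (2, 10), (2, 11), (2, 12), (2, 13), (2, 14), (2, 15), (3, 0), (3, 1), (3, 2), (3, 3), (3, 4), (3, 5), (3, 6), (3, 7), (3, 8), (3, 9), (3, 10), (3, 11), (3, 12), (3, 13), (3, 14), (3, 15), (4, 0), (4, 1), (4, 2), (4, 3), (4, 4), (4, 5), (4, 6), (4, 7), (4, 8), (4, 9), (4, 10), (4, 11), (4, 12), (4, 13), (4, 14), (4, 15), (5, 0), (5, 1), (5, 2), (5, 3), (5, 4), (5, 5), (5, 6), (5, 7), (5, 8), (5, 9), (5, 10), (5, 11), (5, 12), (5, 13), (5, 14), (5, 15), (7, 0), (7, 1), (7, 2), (7, 3), (7, 4), (7, 5), (7, 6), (7, 7), (7, 8), (7, 9), (7, 10), (7, 11), (7, 12), (7, 13), (7, 14), (7, 15)]

Answer: OOOOOOOOOOOOOOOO
................
OOOOOOOOOOOOOOOO
OOOOOOOOOOOOOOOO
OOOOOOOOOOOOOOOO
OOOOOOOOOOOOOOOO
................
OOOOOOOOOOOOOOOO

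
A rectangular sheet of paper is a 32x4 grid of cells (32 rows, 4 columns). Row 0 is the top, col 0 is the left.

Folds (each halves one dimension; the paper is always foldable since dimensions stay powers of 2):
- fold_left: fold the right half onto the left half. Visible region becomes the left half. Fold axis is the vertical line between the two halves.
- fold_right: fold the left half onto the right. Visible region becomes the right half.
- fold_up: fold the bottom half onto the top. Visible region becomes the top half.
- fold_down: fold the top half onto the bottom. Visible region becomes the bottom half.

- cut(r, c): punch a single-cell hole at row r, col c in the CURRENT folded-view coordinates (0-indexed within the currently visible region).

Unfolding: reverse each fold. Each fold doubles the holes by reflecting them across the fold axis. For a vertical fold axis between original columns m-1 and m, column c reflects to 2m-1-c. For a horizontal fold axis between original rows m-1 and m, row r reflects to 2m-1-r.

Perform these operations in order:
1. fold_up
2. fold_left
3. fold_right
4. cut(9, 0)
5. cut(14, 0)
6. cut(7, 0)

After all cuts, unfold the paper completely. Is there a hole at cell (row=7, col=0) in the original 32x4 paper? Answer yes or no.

Answer: yes

Derivation:
Op 1 fold_up: fold axis h@16; visible region now rows[0,16) x cols[0,4) = 16x4
Op 2 fold_left: fold axis v@2; visible region now rows[0,16) x cols[0,2) = 16x2
Op 3 fold_right: fold axis v@1; visible region now rows[0,16) x cols[1,2) = 16x1
Op 4 cut(9, 0): punch at orig (9,1); cuts so far [(9, 1)]; region rows[0,16) x cols[1,2) = 16x1
Op 5 cut(14, 0): punch at orig (14,1); cuts so far [(9, 1), (14, 1)]; region rows[0,16) x cols[1,2) = 16x1
Op 6 cut(7, 0): punch at orig (7,1); cuts so far [(7, 1), (9, 1), (14, 1)]; region rows[0,16) x cols[1,2) = 16x1
Unfold 1 (reflect across v@1): 6 holes -> [(7, 0), (7, 1), (9, 0), (9, 1), (14, 0), (14, 1)]
Unfold 2 (reflect across v@2): 12 holes -> [(7, 0), (7, 1), (7, 2), (7, 3), (9, 0), (9, 1), (9, 2), (9, 3), (14, 0), (14, 1), (14, 2), (14, 3)]
Unfold 3 (reflect across h@16): 24 holes -> [(7, 0), (7, 1), (7, 2), (7, 3), (9, 0), (9, 1), (9, 2), (9, 3), (14, 0), (14, 1), (14, 2), (14, 3), (17, 0), (17, 1), (17, 2), (17, 3), (22, 0), (22, 1), (22, 2), (22, 3), (24, 0), (24, 1), (24, 2), (24, 3)]
Holes: [(7, 0), (7, 1), (7, 2), (7, 3), (9, 0), (9, 1), (9, 2), (9, 3), (14, 0), (14, 1), (14, 2), (14, 3), (17, 0), (17, 1), (17, 2), (17, 3), (22, 0), (22, 1), (22, 2), (22, 3), (24, 0), (24, 1), (24, 2), (24, 3)]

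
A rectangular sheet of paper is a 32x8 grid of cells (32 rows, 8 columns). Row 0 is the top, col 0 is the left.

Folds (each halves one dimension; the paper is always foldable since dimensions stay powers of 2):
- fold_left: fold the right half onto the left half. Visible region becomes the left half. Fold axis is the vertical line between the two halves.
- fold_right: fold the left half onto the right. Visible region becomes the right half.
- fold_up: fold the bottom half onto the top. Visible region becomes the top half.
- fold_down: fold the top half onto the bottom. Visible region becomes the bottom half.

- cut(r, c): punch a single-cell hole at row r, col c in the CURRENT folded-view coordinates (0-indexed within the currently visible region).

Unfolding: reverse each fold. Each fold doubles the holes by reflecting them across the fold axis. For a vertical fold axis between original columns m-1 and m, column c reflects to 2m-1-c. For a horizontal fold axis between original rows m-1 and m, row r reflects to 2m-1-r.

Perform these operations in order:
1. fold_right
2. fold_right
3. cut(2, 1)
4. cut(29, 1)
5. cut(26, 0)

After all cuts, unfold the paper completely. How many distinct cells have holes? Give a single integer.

Answer: 12

Derivation:
Op 1 fold_right: fold axis v@4; visible region now rows[0,32) x cols[4,8) = 32x4
Op 2 fold_right: fold axis v@6; visible region now rows[0,32) x cols[6,8) = 32x2
Op 3 cut(2, 1): punch at orig (2,7); cuts so far [(2, 7)]; region rows[0,32) x cols[6,8) = 32x2
Op 4 cut(29, 1): punch at orig (29,7); cuts so far [(2, 7), (29, 7)]; region rows[0,32) x cols[6,8) = 32x2
Op 5 cut(26, 0): punch at orig (26,6); cuts so far [(2, 7), (26, 6), (29, 7)]; region rows[0,32) x cols[6,8) = 32x2
Unfold 1 (reflect across v@6): 6 holes -> [(2, 4), (2, 7), (26, 5), (26, 6), (29, 4), (29, 7)]
Unfold 2 (reflect across v@4): 12 holes -> [(2, 0), (2, 3), (2, 4), (2, 7), (26, 1), (26, 2), (26, 5), (26, 6), (29, 0), (29, 3), (29, 4), (29, 7)]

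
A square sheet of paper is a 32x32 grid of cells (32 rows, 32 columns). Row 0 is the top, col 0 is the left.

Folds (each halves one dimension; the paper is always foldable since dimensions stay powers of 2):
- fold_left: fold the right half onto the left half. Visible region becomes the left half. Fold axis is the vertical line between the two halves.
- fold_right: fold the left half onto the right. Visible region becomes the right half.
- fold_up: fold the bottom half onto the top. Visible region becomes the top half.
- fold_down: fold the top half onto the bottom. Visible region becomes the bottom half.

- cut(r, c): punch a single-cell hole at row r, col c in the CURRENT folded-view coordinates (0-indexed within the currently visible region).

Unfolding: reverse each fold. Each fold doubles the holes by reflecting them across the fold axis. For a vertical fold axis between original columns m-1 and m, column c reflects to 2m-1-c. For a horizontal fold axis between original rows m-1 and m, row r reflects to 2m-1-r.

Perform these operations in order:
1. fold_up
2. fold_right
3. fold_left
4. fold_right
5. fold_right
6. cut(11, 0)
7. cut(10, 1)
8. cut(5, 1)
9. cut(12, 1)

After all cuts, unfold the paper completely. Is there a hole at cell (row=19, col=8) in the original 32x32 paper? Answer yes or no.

Op 1 fold_up: fold axis h@16; visible region now rows[0,16) x cols[0,32) = 16x32
Op 2 fold_right: fold axis v@16; visible region now rows[0,16) x cols[16,32) = 16x16
Op 3 fold_left: fold axis v@24; visible region now rows[0,16) x cols[16,24) = 16x8
Op 4 fold_right: fold axis v@20; visible region now rows[0,16) x cols[20,24) = 16x4
Op 5 fold_right: fold axis v@22; visible region now rows[0,16) x cols[22,24) = 16x2
Op 6 cut(11, 0): punch at orig (11,22); cuts so far [(11, 22)]; region rows[0,16) x cols[22,24) = 16x2
Op 7 cut(10, 1): punch at orig (10,23); cuts so far [(10, 23), (11, 22)]; region rows[0,16) x cols[22,24) = 16x2
Op 8 cut(5, 1): punch at orig (5,23); cuts so far [(5, 23), (10, 23), (11, 22)]; region rows[0,16) x cols[22,24) = 16x2
Op 9 cut(12, 1): punch at orig (12,23); cuts so far [(5, 23), (10, 23), (11, 22), (12, 23)]; region rows[0,16) x cols[22,24) = 16x2
Unfold 1 (reflect across v@22): 8 holes -> [(5, 20), (5, 23), (10, 20), (10, 23), (11, 21), (11, 22), (12, 20), (12, 23)]
Unfold 2 (reflect across v@20): 16 holes -> [(5, 16), (5, 19), (5, 20), (5, 23), (10, 16), (10, 19), (10, 20), (10, 23), (11, 17), (11, 18), (11, 21), (11, 22), (12, 16), (12, 19), (12, 20), (12, 23)]
Unfold 3 (reflect across v@24): 32 holes -> [(5, 16), (5, 19), (5, 20), (5, 23), (5, 24), (5, 27), (5, 28), (5, 31), (10, 16), (10, 19), (10, 20), (10, 23), (10, 24), (10, 27), (10, 28), (10, 31), (11, 17), (11, 18), (11, 21), (11, 22), (11, 25), (11, 26), (11, 29), (11, 30), (12, 16), (12, 19), (12, 20), (12, 23), (12, 24), (12, 27), (12, 28), (12, 31)]
Unfold 4 (reflect across v@16): 64 holes -> [(5, 0), (5, 3), (5, 4), (5, 7), (5, 8), (5, 11), (5, 12), (5, 15), (5, 16), (5, 19), (5, 20), (5, 23), (5, 24), (5, 27), (5, 28), (5, 31), (10, 0), (10, 3), (10, 4), (10, 7), (10, 8), (10, 11), (10, 12), (10, 15), (10, 16), (10, 19), (10, 20), (10, 23), (10, 24), (10, 27), (10, 28), (10, 31), (11, 1), (11, 2), (11, 5), (11, 6), (11, 9), (11, 10), (11, 13), (11, 14), (11, 17), (11, 18), (11, 21), (11, 22), (11, 25), (11, 26), (11, 29), (11, 30), (12, 0), (12, 3), (12, 4), (12, 7), (12, 8), (12, 11), (12, 12), (12, 15), (12, 16), (12, 19), (12, 20), (12, 23), (12, 24), (12, 27), (12, 28), (12, 31)]
Unfold 5 (reflect across h@16): 128 holes -> [(5, 0), (5, 3), (5, 4), (5, 7), (5, 8), (5, 11), (5, 12), (5, 15), (5, 16), (5, 19), (5, 20), (5, 23), (5, 24), (5, 27), (5, 28), (5, 31), (10, 0), (10, 3), (10, 4), (10, 7), (10, 8), (10, 11), (10, 12), (10, 15), (10, 16), (10, 19), (10, 20), (10, 23), (10, 24), (10, 27), (10, 28), (10, 31), (11, 1), (11, 2), (11, 5), (11, 6), (11, 9), (11, 10), (11, 13), (11, 14), (11, 17), (11, 18), (11, 21), (11, 22), (11, 25), (11, 26), (11, 29), (11, 30), (12, 0), (12, 3), (12, 4), (12, 7), (12, 8), (12, 11), (12, 12), (12, 15), (12, 16), (12, 19), (12, 20), (12, 23), (12, 24), (12, 27), (12, 28), (12, 31), (19, 0), (19, 3), (19, 4), (19, 7), (19, 8), (19, 11), (19, 12), (19, 15), (19, 16), (19, 19), (19, 20), (19, 23), (19, 24), (19, 27), (19, 28), (19, 31), (20, 1), (20, 2), (20, 5), (20, 6), (20, 9), (20, 10), (20, 13), (20, 14), (20, 17), (20, 18), (20, 21), (20, 22), (20, 25), (20, 26), (20, 29), (20, 30), (21, 0), (21, 3), (21, 4), (21, 7), (21, 8), (21, 11), (21, 12), (21, 15), (21, 16), (21, 19), (21, 20), (21, 23), (21, 24), (21, 27), (21, 28), (21, 31), (26, 0), (26, 3), (26, 4), (26, 7), (26, 8), (26, 11), (26, 12), (26, 15), (26, 16), (26, 19), (26, 20), (26, 23), (26, 24), (26, 27), (26, 28), (26, 31)]
Holes: [(5, 0), (5, 3), (5, 4), (5, 7), (5, 8), (5, 11), (5, 12), (5, 15), (5, 16), (5, 19), (5, 20), (5, 23), (5, 24), (5, 27), (5, 28), (5, 31), (10, 0), (10, 3), (10, 4), (10, 7), (10, 8), (10, 11), (10, 12), (10, 15), (10, 16), (10, 19), (10, 20), (10, 23), (10, 24), (10, 27), (10, 28), (10, 31), (11, 1), (11, 2), (11, 5), (11, 6), (11, 9), (11, 10), (11, 13), (11, 14), (11, 17), (11, 18), (11, 21), (11, 22), (11, 25), (11, 26), (11, 29), (11, 30), (12, 0), (12, 3), (12, 4), (12, 7), (12, 8), (12, 11), (12, 12), (12, 15), (12, 16), (12, 19), (12, 20), (12, 23), (12, 24), (12, 27), (12, 28), (12, 31), (19, 0), (19, 3), (19, 4), (19, 7), (19, 8), (19, 11), (19, 12), (19, 15), (19, 16), (19, 19), (19, 20), (19, 23), (19, 24), (19, 27), (19, 28), (19, 31), (20, 1), (20, 2), (20, 5), (20, 6), (20, 9), (20, 10), (20, 13), (20, 14), (20, 17), (20, 18), (20, 21), (20, 22), (20, 25), (20, 26), (20, 29), (20, 30), (21, 0), (21, 3), (21, 4), (21, 7), (21, 8), (21, 11), (21, 12), (21, 15), (21, 16), (21, 19), (21, 20), (21, 23), (21, 24), (21, 27), (21, 28), (21, 31), (26, 0), (26, 3), (26, 4), (26, 7), (26, 8), (26, 11), (26, 12), (26, 15), (26, 16), (26, 19), (26, 20), (26, 23), (26, 24), (26, 27), (26, 28), (26, 31)]

Answer: yes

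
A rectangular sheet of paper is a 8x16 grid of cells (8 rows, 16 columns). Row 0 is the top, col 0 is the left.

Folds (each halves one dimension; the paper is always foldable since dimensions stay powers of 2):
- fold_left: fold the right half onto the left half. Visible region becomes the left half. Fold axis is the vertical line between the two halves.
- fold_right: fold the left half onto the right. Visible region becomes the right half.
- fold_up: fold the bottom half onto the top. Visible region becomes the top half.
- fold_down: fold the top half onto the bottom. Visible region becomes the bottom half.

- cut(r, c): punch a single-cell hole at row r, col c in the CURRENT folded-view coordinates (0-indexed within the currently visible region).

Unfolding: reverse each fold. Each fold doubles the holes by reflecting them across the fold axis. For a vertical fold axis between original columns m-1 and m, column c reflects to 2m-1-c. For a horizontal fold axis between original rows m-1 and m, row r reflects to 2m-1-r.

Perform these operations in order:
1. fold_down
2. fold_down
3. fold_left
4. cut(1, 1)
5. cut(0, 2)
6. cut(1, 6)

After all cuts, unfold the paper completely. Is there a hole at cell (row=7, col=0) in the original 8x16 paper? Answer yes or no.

Op 1 fold_down: fold axis h@4; visible region now rows[4,8) x cols[0,16) = 4x16
Op 2 fold_down: fold axis h@6; visible region now rows[6,8) x cols[0,16) = 2x16
Op 3 fold_left: fold axis v@8; visible region now rows[6,8) x cols[0,8) = 2x8
Op 4 cut(1, 1): punch at orig (7,1); cuts so far [(7, 1)]; region rows[6,8) x cols[0,8) = 2x8
Op 5 cut(0, 2): punch at orig (6,2); cuts so far [(6, 2), (7, 1)]; region rows[6,8) x cols[0,8) = 2x8
Op 6 cut(1, 6): punch at orig (7,6); cuts so far [(6, 2), (7, 1), (7, 6)]; region rows[6,8) x cols[0,8) = 2x8
Unfold 1 (reflect across v@8): 6 holes -> [(6, 2), (6, 13), (7, 1), (7, 6), (7, 9), (7, 14)]
Unfold 2 (reflect across h@6): 12 holes -> [(4, 1), (4, 6), (4, 9), (4, 14), (5, 2), (5, 13), (6, 2), (6, 13), (7, 1), (7, 6), (7, 9), (7, 14)]
Unfold 3 (reflect across h@4): 24 holes -> [(0, 1), (0, 6), (0, 9), (0, 14), (1, 2), (1, 13), (2, 2), (2, 13), (3, 1), (3, 6), (3, 9), (3, 14), (4, 1), (4, 6), (4, 9), (4, 14), (5, 2), (5, 13), (6, 2), (6, 13), (7, 1), (7, 6), (7, 9), (7, 14)]
Holes: [(0, 1), (0, 6), (0, 9), (0, 14), (1, 2), (1, 13), (2, 2), (2, 13), (3, 1), (3, 6), (3, 9), (3, 14), (4, 1), (4, 6), (4, 9), (4, 14), (5, 2), (5, 13), (6, 2), (6, 13), (7, 1), (7, 6), (7, 9), (7, 14)]

Answer: no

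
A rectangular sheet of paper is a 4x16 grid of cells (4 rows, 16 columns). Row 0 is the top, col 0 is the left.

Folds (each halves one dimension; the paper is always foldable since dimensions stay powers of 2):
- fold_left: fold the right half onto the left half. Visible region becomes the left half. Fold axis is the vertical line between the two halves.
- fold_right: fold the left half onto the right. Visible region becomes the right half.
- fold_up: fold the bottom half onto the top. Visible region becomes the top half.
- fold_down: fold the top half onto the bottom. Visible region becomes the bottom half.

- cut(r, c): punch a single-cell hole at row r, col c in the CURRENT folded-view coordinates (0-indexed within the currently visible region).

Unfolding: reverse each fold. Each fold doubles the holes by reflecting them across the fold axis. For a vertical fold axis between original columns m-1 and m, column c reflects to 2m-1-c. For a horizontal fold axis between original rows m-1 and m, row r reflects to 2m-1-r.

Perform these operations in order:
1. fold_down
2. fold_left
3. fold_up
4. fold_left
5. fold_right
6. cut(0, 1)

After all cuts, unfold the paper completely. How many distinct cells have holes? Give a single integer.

Answer: 32

Derivation:
Op 1 fold_down: fold axis h@2; visible region now rows[2,4) x cols[0,16) = 2x16
Op 2 fold_left: fold axis v@8; visible region now rows[2,4) x cols[0,8) = 2x8
Op 3 fold_up: fold axis h@3; visible region now rows[2,3) x cols[0,8) = 1x8
Op 4 fold_left: fold axis v@4; visible region now rows[2,3) x cols[0,4) = 1x4
Op 5 fold_right: fold axis v@2; visible region now rows[2,3) x cols[2,4) = 1x2
Op 6 cut(0, 1): punch at orig (2,3); cuts so far [(2, 3)]; region rows[2,3) x cols[2,4) = 1x2
Unfold 1 (reflect across v@2): 2 holes -> [(2, 0), (2, 3)]
Unfold 2 (reflect across v@4): 4 holes -> [(2, 0), (2, 3), (2, 4), (2, 7)]
Unfold 3 (reflect across h@3): 8 holes -> [(2, 0), (2, 3), (2, 4), (2, 7), (3, 0), (3, 3), (3, 4), (3, 7)]
Unfold 4 (reflect across v@8): 16 holes -> [(2, 0), (2, 3), (2, 4), (2, 7), (2, 8), (2, 11), (2, 12), (2, 15), (3, 0), (3, 3), (3, 4), (3, 7), (3, 8), (3, 11), (3, 12), (3, 15)]
Unfold 5 (reflect across h@2): 32 holes -> [(0, 0), (0, 3), (0, 4), (0, 7), (0, 8), (0, 11), (0, 12), (0, 15), (1, 0), (1, 3), (1, 4), (1, 7), (1, 8), (1, 11), (1, 12), (1, 15), (2, 0), (2, 3), (2, 4), (2, 7), (2, 8), (2, 11), (2, 12), (2, 15), (3, 0), (3, 3), (3, 4), (3, 7), (3, 8), (3, 11), (3, 12), (3, 15)]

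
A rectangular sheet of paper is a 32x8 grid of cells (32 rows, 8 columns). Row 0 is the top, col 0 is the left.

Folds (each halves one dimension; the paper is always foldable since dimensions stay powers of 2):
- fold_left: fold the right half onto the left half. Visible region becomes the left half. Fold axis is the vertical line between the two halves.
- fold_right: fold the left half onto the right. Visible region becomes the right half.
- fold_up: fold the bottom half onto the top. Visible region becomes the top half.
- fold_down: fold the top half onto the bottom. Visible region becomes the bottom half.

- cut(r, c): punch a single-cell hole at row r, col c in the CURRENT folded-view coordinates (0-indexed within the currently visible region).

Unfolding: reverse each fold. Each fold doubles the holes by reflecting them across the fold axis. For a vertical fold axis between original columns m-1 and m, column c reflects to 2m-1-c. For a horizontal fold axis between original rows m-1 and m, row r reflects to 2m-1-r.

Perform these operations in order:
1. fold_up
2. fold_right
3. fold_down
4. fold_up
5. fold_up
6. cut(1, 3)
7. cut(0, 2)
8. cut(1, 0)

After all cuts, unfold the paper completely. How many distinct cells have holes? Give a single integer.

Op 1 fold_up: fold axis h@16; visible region now rows[0,16) x cols[0,8) = 16x8
Op 2 fold_right: fold axis v@4; visible region now rows[0,16) x cols[4,8) = 16x4
Op 3 fold_down: fold axis h@8; visible region now rows[8,16) x cols[4,8) = 8x4
Op 4 fold_up: fold axis h@12; visible region now rows[8,12) x cols[4,8) = 4x4
Op 5 fold_up: fold axis h@10; visible region now rows[8,10) x cols[4,8) = 2x4
Op 6 cut(1, 3): punch at orig (9,7); cuts so far [(9, 7)]; region rows[8,10) x cols[4,8) = 2x4
Op 7 cut(0, 2): punch at orig (8,6); cuts so far [(8, 6), (9, 7)]; region rows[8,10) x cols[4,8) = 2x4
Op 8 cut(1, 0): punch at orig (9,4); cuts so far [(8, 6), (9, 4), (9, 7)]; region rows[8,10) x cols[4,8) = 2x4
Unfold 1 (reflect across h@10): 6 holes -> [(8, 6), (9, 4), (9, 7), (10, 4), (10, 7), (11, 6)]
Unfold 2 (reflect across h@12): 12 holes -> [(8, 6), (9, 4), (9, 7), (10, 4), (10, 7), (11, 6), (12, 6), (13, 4), (13, 7), (14, 4), (14, 7), (15, 6)]
Unfold 3 (reflect across h@8): 24 holes -> [(0, 6), (1, 4), (1, 7), (2, 4), (2, 7), (3, 6), (4, 6), (5, 4), (5, 7), (6, 4), (6, 7), (7, 6), (8, 6), (9, 4), (9, 7), (10, 4), (10, 7), (11, 6), (12, 6), (13, 4), (13, 7), (14, 4), (14, 7), (15, 6)]
Unfold 4 (reflect across v@4): 48 holes -> [(0, 1), (0, 6), (1, 0), (1, 3), (1, 4), (1, 7), (2, 0), (2, 3), (2, 4), (2, 7), (3, 1), (3, 6), (4, 1), (4, 6), (5, 0), (5, 3), (5, 4), (5, 7), (6, 0), (6, 3), (6, 4), (6, 7), (7, 1), (7, 6), (8, 1), (8, 6), (9, 0), (9, 3), (9, 4), (9, 7), (10, 0), (10, 3), (10, 4), (10, 7), (11, 1), (11, 6), (12, 1), (12, 6), (13, 0), (13, 3), (13, 4), (13, 7), (14, 0), (14, 3), (14, 4), (14, 7), (15, 1), (15, 6)]
Unfold 5 (reflect across h@16): 96 holes -> [(0, 1), (0, 6), (1, 0), (1, 3), (1, 4), (1, 7), (2, 0), (2, 3), (2, 4), (2, 7), (3, 1), (3, 6), (4, 1), (4, 6), (5, 0), (5, 3), (5, 4), (5, 7), (6, 0), (6, 3), (6, 4), (6, 7), (7, 1), (7, 6), (8, 1), (8, 6), (9, 0), (9, 3), (9, 4), (9, 7), (10, 0), (10, 3), (10, 4), (10, 7), (11, 1), (11, 6), (12, 1), (12, 6), (13, 0), (13, 3), (13, 4), (13, 7), (14, 0), (14, 3), (14, 4), (14, 7), (15, 1), (15, 6), (16, 1), (16, 6), (17, 0), (17, 3), (17, 4), (17, 7), (18, 0), (18, 3), (18, 4), (18, 7), (19, 1), (19, 6), (20, 1), (20, 6), (21, 0), (21, 3), (21, 4), (21, 7), (22, 0), (22, 3), (22, 4), (22, 7), (23, 1), (23, 6), (24, 1), (24, 6), (25, 0), (25, 3), (25, 4), (25, 7), (26, 0), (26, 3), (26, 4), (26, 7), (27, 1), (27, 6), (28, 1), (28, 6), (29, 0), (29, 3), (29, 4), (29, 7), (30, 0), (30, 3), (30, 4), (30, 7), (31, 1), (31, 6)]

Answer: 96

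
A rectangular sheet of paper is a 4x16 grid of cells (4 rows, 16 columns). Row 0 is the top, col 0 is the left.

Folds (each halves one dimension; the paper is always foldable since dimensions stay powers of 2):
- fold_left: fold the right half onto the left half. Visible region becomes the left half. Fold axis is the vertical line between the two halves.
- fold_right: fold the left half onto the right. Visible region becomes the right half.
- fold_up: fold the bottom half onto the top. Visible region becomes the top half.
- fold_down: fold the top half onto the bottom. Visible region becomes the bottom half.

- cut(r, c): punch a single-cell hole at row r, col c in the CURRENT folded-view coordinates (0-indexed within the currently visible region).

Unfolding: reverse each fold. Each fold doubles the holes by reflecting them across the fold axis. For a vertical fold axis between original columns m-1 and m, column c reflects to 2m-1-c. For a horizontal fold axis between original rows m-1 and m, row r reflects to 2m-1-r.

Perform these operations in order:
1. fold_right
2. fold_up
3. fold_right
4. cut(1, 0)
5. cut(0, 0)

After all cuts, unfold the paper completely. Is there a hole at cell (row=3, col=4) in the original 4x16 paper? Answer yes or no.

Answer: yes

Derivation:
Op 1 fold_right: fold axis v@8; visible region now rows[0,4) x cols[8,16) = 4x8
Op 2 fold_up: fold axis h@2; visible region now rows[0,2) x cols[8,16) = 2x8
Op 3 fold_right: fold axis v@12; visible region now rows[0,2) x cols[12,16) = 2x4
Op 4 cut(1, 0): punch at orig (1,12); cuts so far [(1, 12)]; region rows[0,2) x cols[12,16) = 2x4
Op 5 cut(0, 0): punch at orig (0,12); cuts so far [(0, 12), (1, 12)]; region rows[0,2) x cols[12,16) = 2x4
Unfold 1 (reflect across v@12): 4 holes -> [(0, 11), (0, 12), (1, 11), (1, 12)]
Unfold 2 (reflect across h@2): 8 holes -> [(0, 11), (0, 12), (1, 11), (1, 12), (2, 11), (2, 12), (3, 11), (3, 12)]
Unfold 3 (reflect across v@8): 16 holes -> [(0, 3), (0, 4), (0, 11), (0, 12), (1, 3), (1, 4), (1, 11), (1, 12), (2, 3), (2, 4), (2, 11), (2, 12), (3, 3), (3, 4), (3, 11), (3, 12)]
Holes: [(0, 3), (0, 4), (0, 11), (0, 12), (1, 3), (1, 4), (1, 11), (1, 12), (2, 3), (2, 4), (2, 11), (2, 12), (3, 3), (3, 4), (3, 11), (3, 12)]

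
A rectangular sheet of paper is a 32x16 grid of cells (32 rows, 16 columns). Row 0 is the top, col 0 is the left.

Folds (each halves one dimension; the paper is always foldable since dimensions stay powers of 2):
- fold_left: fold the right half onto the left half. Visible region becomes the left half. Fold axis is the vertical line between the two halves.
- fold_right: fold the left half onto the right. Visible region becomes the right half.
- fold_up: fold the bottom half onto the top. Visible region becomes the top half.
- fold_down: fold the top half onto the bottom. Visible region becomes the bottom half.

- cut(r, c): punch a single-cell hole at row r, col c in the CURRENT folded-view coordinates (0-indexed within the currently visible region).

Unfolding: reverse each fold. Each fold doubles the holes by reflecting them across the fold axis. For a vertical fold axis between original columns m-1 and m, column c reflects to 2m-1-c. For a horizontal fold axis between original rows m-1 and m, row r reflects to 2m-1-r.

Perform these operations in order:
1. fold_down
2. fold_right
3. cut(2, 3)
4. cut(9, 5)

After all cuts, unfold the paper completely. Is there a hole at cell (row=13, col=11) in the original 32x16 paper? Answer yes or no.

Answer: yes

Derivation:
Op 1 fold_down: fold axis h@16; visible region now rows[16,32) x cols[0,16) = 16x16
Op 2 fold_right: fold axis v@8; visible region now rows[16,32) x cols[8,16) = 16x8
Op 3 cut(2, 3): punch at orig (18,11); cuts so far [(18, 11)]; region rows[16,32) x cols[8,16) = 16x8
Op 4 cut(9, 5): punch at orig (25,13); cuts so far [(18, 11), (25, 13)]; region rows[16,32) x cols[8,16) = 16x8
Unfold 1 (reflect across v@8): 4 holes -> [(18, 4), (18, 11), (25, 2), (25, 13)]
Unfold 2 (reflect across h@16): 8 holes -> [(6, 2), (6, 13), (13, 4), (13, 11), (18, 4), (18, 11), (25, 2), (25, 13)]
Holes: [(6, 2), (6, 13), (13, 4), (13, 11), (18, 4), (18, 11), (25, 2), (25, 13)]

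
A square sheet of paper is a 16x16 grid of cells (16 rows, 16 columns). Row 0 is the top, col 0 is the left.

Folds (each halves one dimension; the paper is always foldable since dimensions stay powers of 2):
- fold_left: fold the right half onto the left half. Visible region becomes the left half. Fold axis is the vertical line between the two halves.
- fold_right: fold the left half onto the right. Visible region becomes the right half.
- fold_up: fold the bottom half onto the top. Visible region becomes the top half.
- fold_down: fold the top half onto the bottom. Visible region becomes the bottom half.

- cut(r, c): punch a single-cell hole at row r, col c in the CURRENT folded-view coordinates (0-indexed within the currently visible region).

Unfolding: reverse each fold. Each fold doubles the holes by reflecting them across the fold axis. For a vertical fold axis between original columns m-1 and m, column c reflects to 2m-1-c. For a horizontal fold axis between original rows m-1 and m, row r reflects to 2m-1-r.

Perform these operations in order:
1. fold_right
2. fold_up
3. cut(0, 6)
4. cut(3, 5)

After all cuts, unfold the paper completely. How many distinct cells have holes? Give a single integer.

Answer: 8

Derivation:
Op 1 fold_right: fold axis v@8; visible region now rows[0,16) x cols[8,16) = 16x8
Op 2 fold_up: fold axis h@8; visible region now rows[0,8) x cols[8,16) = 8x8
Op 3 cut(0, 6): punch at orig (0,14); cuts so far [(0, 14)]; region rows[0,8) x cols[8,16) = 8x8
Op 4 cut(3, 5): punch at orig (3,13); cuts so far [(0, 14), (3, 13)]; region rows[0,8) x cols[8,16) = 8x8
Unfold 1 (reflect across h@8): 4 holes -> [(0, 14), (3, 13), (12, 13), (15, 14)]
Unfold 2 (reflect across v@8): 8 holes -> [(0, 1), (0, 14), (3, 2), (3, 13), (12, 2), (12, 13), (15, 1), (15, 14)]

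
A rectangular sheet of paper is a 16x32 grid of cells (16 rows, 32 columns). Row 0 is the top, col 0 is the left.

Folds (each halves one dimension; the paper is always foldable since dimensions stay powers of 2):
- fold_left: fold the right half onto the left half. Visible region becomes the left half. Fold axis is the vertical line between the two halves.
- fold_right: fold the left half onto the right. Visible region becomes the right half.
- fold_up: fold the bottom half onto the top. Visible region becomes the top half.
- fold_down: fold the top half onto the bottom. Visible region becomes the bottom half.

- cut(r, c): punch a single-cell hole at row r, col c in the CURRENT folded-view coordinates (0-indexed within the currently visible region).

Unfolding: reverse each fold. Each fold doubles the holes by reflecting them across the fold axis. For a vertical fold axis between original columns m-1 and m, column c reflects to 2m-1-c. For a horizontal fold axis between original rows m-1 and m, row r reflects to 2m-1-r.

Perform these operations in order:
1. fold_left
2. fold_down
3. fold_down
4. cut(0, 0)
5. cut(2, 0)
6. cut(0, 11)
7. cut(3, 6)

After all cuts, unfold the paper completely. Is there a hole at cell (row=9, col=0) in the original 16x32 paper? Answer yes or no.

Op 1 fold_left: fold axis v@16; visible region now rows[0,16) x cols[0,16) = 16x16
Op 2 fold_down: fold axis h@8; visible region now rows[8,16) x cols[0,16) = 8x16
Op 3 fold_down: fold axis h@12; visible region now rows[12,16) x cols[0,16) = 4x16
Op 4 cut(0, 0): punch at orig (12,0); cuts so far [(12, 0)]; region rows[12,16) x cols[0,16) = 4x16
Op 5 cut(2, 0): punch at orig (14,0); cuts so far [(12, 0), (14, 0)]; region rows[12,16) x cols[0,16) = 4x16
Op 6 cut(0, 11): punch at orig (12,11); cuts so far [(12, 0), (12, 11), (14, 0)]; region rows[12,16) x cols[0,16) = 4x16
Op 7 cut(3, 6): punch at orig (15,6); cuts so far [(12, 0), (12, 11), (14, 0), (15, 6)]; region rows[12,16) x cols[0,16) = 4x16
Unfold 1 (reflect across h@12): 8 holes -> [(8, 6), (9, 0), (11, 0), (11, 11), (12, 0), (12, 11), (14, 0), (15, 6)]
Unfold 2 (reflect across h@8): 16 holes -> [(0, 6), (1, 0), (3, 0), (3, 11), (4, 0), (4, 11), (6, 0), (7, 6), (8, 6), (9, 0), (11, 0), (11, 11), (12, 0), (12, 11), (14, 0), (15, 6)]
Unfold 3 (reflect across v@16): 32 holes -> [(0, 6), (0, 25), (1, 0), (1, 31), (3, 0), (3, 11), (3, 20), (3, 31), (4, 0), (4, 11), (4, 20), (4, 31), (6, 0), (6, 31), (7, 6), (7, 25), (8, 6), (8, 25), (9, 0), (9, 31), (11, 0), (11, 11), (11, 20), (11, 31), (12, 0), (12, 11), (12, 20), (12, 31), (14, 0), (14, 31), (15, 6), (15, 25)]
Holes: [(0, 6), (0, 25), (1, 0), (1, 31), (3, 0), (3, 11), (3, 20), (3, 31), (4, 0), (4, 11), (4, 20), (4, 31), (6, 0), (6, 31), (7, 6), (7, 25), (8, 6), (8, 25), (9, 0), (9, 31), (11, 0), (11, 11), (11, 20), (11, 31), (12, 0), (12, 11), (12, 20), (12, 31), (14, 0), (14, 31), (15, 6), (15, 25)]

Answer: yes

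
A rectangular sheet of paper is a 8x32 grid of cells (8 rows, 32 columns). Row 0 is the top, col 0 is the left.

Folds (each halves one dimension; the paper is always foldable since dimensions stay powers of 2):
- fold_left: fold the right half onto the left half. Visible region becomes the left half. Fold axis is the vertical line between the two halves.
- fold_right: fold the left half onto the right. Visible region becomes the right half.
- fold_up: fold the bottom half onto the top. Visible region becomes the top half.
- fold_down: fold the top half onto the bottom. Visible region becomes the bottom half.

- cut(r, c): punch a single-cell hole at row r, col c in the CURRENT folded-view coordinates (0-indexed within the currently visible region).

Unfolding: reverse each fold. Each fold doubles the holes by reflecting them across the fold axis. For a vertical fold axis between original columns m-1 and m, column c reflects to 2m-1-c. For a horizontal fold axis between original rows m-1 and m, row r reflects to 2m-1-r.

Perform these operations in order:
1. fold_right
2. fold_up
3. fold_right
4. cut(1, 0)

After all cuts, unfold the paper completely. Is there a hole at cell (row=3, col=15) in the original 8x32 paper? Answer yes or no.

Answer: no

Derivation:
Op 1 fold_right: fold axis v@16; visible region now rows[0,8) x cols[16,32) = 8x16
Op 2 fold_up: fold axis h@4; visible region now rows[0,4) x cols[16,32) = 4x16
Op 3 fold_right: fold axis v@24; visible region now rows[0,4) x cols[24,32) = 4x8
Op 4 cut(1, 0): punch at orig (1,24); cuts so far [(1, 24)]; region rows[0,4) x cols[24,32) = 4x8
Unfold 1 (reflect across v@24): 2 holes -> [(1, 23), (1, 24)]
Unfold 2 (reflect across h@4): 4 holes -> [(1, 23), (1, 24), (6, 23), (6, 24)]
Unfold 3 (reflect across v@16): 8 holes -> [(1, 7), (1, 8), (1, 23), (1, 24), (6, 7), (6, 8), (6, 23), (6, 24)]
Holes: [(1, 7), (1, 8), (1, 23), (1, 24), (6, 7), (6, 8), (6, 23), (6, 24)]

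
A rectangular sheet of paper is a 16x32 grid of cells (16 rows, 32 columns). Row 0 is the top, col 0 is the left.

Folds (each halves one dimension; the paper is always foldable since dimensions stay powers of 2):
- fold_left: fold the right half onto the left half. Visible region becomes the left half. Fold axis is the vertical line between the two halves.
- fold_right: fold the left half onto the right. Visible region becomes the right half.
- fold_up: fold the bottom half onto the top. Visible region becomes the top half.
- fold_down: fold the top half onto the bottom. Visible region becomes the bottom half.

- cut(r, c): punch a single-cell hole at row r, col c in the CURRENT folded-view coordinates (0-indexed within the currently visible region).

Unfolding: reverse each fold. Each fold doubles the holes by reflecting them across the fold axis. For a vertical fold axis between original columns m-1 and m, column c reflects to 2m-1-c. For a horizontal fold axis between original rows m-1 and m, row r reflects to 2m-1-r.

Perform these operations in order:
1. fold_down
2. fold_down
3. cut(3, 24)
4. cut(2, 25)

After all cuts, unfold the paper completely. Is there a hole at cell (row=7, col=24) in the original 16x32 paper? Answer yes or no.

Answer: yes

Derivation:
Op 1 fold_down: fold axis h@8; visible region now rows[8,16) x cols[0,32) = 8x32
Op 2 fold_down: fold axis h@12; visible region now rows[12,16) x cols[0,32) = 4x32
Op 3 cut(3, 24): punch at orig (15,24); cuts so far [(15, 24)]; region rows[12,16) x cols[0,32) = 4x32
Op 4 cut(2, 25): punch at orig (14,25); cuts so far [(14, 25), (15, 24)]; region rows[12,16) x cols[0,32) = 4x32
Unfold 1 (reflect across h@12): 4 holes -> [(8, 24), (9, 25), (14, 25), (15, 24)]
Unfold 2 (reflect across h@8): 8 holes -> [(0, 24), (1, 25), (6, 25), (7, 24), (8, 24), (9, 25), (14, 25), (15, 24)]
Holes: [(0, 24), (1, 25), (6, 25), (7, 24), (8, 24), (9, 25), (14, 25), (15, 24)]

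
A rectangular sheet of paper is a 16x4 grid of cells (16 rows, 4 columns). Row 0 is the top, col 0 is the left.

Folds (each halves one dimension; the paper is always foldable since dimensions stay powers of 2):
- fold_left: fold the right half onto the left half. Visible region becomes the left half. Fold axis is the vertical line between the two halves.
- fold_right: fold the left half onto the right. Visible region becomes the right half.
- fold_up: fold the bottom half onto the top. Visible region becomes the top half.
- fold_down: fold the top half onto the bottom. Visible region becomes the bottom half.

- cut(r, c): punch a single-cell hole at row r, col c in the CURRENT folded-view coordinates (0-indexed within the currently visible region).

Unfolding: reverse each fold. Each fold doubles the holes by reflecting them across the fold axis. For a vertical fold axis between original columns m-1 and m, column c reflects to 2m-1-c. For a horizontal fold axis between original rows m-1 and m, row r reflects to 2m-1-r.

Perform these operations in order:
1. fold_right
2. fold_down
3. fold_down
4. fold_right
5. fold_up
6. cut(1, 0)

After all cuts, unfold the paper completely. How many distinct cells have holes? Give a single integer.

Op 1 fold_right: fold axis v@2; visible region now rows[0,16) x cols[2,4) = 16x2
Op 2 fold_down: fold axis h@8; visible region now rows[8,16) x cols[2,4) = 8x2
Op 3 fold_down: fold axis h@12; visible region now rows[12,16) x cols[2,4) = 4x2
Op 4 fold_right: fold axis v@3; visible region now rows[12,16) x cols[3,4) = 4x1
Op 5 fold_up: fold axis h@14; visible region now rows[12,14) x cols[3,4) = 2x1
Op 6 cut(1, 0): punch at orig (13,3); cuts so far [(13, 3)]; region rows[12,14) x cols[3,4) = 2x1
Unfold 1 (reflect across h@14): 2 holes -> [(13, 3), (14, 3)]
Unfold 2 (reflect across v@3): 4 holes -> [(13, 2), (13, 3), (14, 2), (14, 3)]
Unfold 3 (reflect across h@12): 8 holes -> [(9, 2), (9, 3), (10, 2), (10, 3), (13, 2), (13, 3), (14, 2), (14, 3)]
Unfold 4 (reflect across h@8): 16 holes -> [(1, 2), (1, 3), (2, 2), (2, 3), (5, 2), (5, 3), (6, 2), (6, 3), (9, 2), (9, 3), (10, 2), (10, 3), (13, 2), (13, 3), (14, 2), (14, 3)]
Unfold 5 (reflect across v@2): 32 holes -> [(1, 0), (1, 1), (1, 2), (1, 3), (2, 0), (2, 1), (2, 2), (2, 3), (5, 0), (5, 1), (5, 2), (5, 3), (6, 0), (6, 1), (6, 2), (6, 3), (9, 0), (9, 1), (9, 2), (9, 3), (10, 0), (10, 1), (10, 2), (10, 3), (13, 0), (13, 1), (13, 2), (13, 3), (14, 0), (14, 1), (14, 2), (14, 3)]

Answer: 32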